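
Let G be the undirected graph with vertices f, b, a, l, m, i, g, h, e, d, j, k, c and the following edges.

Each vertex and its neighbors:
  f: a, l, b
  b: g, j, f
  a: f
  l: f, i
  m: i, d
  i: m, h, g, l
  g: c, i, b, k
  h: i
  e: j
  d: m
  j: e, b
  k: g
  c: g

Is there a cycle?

Yes

DFS, tracking each vertex's parent; an edge to a visited non-parent vertex closes a cycle.
Start from k:
visit k (parent –)
  visit g (parent k)
    visit c (parent g)
      c–g: parent, skip
    visit i (parent g)
      visit m (parent i)
        m–i: parent, skip
        visit d (parent m)
          d–m: parent, skip
      visit h (parent i)
        h–i: parent, skip
      i–g: parent, skip
      visit l (parent i)
        visit f (parent l)
          visit a (parent f)
            a–f: parent, skip
          f–l: parent, skip
          visit b (parent f)
            b–g: g visited and ≠ parent → cycle
Cycle: g – i – l – f – b – g.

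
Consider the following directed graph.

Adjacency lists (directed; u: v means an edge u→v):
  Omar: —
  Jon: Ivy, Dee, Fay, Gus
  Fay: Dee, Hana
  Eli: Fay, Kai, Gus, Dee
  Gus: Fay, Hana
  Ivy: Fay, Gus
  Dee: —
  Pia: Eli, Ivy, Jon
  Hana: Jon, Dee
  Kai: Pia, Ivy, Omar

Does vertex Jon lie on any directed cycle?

Yes

Jon is on a cycle iff Jon can reach itself via ≥1 edge.
Jon → Fay → Hana → Jon — yes.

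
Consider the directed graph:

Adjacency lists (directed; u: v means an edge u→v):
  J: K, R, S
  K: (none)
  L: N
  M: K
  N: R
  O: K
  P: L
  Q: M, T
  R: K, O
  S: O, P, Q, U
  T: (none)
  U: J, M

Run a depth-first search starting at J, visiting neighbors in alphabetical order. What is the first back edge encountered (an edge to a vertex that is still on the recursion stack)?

U→J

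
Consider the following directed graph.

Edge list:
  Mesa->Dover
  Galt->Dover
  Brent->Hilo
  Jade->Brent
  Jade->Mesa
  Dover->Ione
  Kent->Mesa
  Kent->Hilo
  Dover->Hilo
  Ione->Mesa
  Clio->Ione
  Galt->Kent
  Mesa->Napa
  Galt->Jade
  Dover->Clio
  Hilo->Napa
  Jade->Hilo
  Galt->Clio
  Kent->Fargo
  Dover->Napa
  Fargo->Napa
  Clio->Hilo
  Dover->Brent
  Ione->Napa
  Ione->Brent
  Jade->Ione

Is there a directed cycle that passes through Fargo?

Fargo lies on a cycle iff there is a path from Fargo back to itself.
Exploring from Fargo, it never reaches itself; equivalently, its strongly connected component is a singleton.

No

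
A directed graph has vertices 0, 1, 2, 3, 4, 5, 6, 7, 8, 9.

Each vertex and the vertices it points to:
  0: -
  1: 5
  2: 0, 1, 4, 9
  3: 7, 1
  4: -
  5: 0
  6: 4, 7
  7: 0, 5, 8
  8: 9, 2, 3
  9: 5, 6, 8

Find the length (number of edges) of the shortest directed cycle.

2

For each vertex v, BFS finds the shortest path from v back to v.
The shortest such closed walk is 9 → 8 → 9, length 2.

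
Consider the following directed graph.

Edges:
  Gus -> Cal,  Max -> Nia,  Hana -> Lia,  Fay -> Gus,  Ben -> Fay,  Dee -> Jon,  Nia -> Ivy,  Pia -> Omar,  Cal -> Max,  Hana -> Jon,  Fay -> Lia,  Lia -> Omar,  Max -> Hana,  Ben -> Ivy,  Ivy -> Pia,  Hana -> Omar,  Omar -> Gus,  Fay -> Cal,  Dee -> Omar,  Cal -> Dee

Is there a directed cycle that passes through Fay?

No

Fay lies on a cycle iff there is a path from Fay back to itself.
Exploring from Fay, it never reaches itself; equivalently, its strongly connected component is a singleton.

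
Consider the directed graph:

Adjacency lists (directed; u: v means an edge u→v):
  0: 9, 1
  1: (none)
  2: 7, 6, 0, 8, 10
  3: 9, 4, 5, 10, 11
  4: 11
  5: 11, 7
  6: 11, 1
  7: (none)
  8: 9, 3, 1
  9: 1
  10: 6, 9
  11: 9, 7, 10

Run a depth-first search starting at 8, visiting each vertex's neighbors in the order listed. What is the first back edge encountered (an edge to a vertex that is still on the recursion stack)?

6->11

DFS from 8 (visiting each vertex's neighbors in the order listed); mark gray on enter, black on exit:
8 gray
  9 gray
    1 gray
    1 black
  9 black
  3 gray
    3→9: 9 black — skip
    4 gray
      11 gray
        11→9: 9 black — skip
        7 gray
        7 black
        10 gray
          6 gray
            6→11: 11 is gray → back edge
First back edge: 6 → 11.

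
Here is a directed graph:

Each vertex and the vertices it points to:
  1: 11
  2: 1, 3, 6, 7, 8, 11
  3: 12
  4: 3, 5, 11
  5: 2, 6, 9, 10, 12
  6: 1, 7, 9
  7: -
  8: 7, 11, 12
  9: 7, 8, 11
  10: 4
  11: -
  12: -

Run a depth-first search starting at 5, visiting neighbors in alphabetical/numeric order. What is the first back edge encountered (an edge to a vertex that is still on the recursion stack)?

4→5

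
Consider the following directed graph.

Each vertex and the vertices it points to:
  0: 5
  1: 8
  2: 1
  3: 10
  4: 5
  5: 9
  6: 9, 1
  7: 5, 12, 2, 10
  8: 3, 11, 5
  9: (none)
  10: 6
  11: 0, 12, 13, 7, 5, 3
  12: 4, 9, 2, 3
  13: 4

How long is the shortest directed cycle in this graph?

5

For each vertex v, BFS finds the shortest path from v back to v.
The shortest such closed walk is 11 → 12 → 2 → 1 → 8 → 11, length 5.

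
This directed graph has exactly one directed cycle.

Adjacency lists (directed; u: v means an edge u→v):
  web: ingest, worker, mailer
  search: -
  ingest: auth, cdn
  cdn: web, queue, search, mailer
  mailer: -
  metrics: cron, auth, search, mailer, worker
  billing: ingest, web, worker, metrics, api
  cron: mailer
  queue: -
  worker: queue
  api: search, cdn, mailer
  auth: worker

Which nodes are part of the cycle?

cdn, web, ingest

DFS with gray/black marking from ingest:
ingest gray
  auth gray
    worker gray
      queue gray
      queue black
    worker black
  auth black
  cdn gray
    web gray
      web→ingest: ingest is gray → back edge
Back edge closes the cycle ingest → cdn → web → ingest; its vertices are {cdn, web, ingest}.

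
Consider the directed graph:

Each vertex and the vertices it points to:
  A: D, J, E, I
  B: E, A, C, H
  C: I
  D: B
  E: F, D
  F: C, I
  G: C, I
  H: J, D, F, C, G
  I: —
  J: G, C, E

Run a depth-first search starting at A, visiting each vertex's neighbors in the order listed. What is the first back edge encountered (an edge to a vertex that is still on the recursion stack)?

DFS from A (visiting each vertex's neighbors in the order listed); mark gray on enter, black on exit:
A gray
  D gray
    B gray
      E gray
        F gray
          C gray
            I gray
            I black
          C black
          F→I: I black — skip
        F black
        E→D: D is gray → back edge
First back edge: E → D.

E->D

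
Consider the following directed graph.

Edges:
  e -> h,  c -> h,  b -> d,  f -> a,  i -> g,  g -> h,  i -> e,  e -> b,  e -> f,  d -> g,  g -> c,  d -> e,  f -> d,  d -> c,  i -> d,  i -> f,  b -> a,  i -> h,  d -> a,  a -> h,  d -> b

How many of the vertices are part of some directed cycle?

A vertex is on a directed cycle iff it belongs to a strongly connected component of size ≥ 2 (or has a self-loop).
The vertices on cycles are {b, d, e, f} — 4 in total.

4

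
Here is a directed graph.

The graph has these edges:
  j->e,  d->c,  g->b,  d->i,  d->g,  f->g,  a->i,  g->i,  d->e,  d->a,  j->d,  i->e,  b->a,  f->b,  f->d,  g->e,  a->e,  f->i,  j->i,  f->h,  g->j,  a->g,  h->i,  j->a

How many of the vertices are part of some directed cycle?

A vertex is on a directed cycle iff it belongs to a strongly connected component of size ≥ 2 (or has a self-loop).
The vertices on cycles are {a, b, d, g, j} — 5 in total.

5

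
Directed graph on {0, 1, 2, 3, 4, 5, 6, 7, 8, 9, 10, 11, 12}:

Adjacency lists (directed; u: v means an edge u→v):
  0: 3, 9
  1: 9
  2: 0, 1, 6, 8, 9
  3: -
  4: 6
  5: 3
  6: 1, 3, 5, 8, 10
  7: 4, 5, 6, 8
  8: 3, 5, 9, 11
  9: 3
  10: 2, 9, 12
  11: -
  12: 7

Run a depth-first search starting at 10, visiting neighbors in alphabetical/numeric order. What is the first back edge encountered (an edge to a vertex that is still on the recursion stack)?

DFS from 10 (visiting neighbors in alphabetical/numeric order); mark gray on enter, black on exit:
10 gray
  2 gray
    0 gray
      3 gray
      3 black
      9 gray
        9→3: 3 black — skip
      9 black
    0 black
    1 gray
      1→9: 9 black — skip
    1 black
    6 gray
      6→1: 1 black — skip
      6→3: 3 black — skip
      5 gray
        5→3: 3 black — skip
      5 black
      8 gray
        8→3: 3 black — skip
        8→5: 5 black — skip
        8→9: 9 black — skip
        11 gray
        11 black
      8 black
      6→10: 10 is gray → back edge
First back edge: 6 → 10.

6→10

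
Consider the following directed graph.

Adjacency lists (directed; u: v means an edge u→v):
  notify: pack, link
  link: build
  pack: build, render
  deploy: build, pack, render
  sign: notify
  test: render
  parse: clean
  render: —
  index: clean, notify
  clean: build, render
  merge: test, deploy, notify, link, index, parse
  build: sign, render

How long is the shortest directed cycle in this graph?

For each vertex v, BFS finds the shortest path from v back to v.
The shortest such closed walk is link → build → sign → notify → link, length 4.

4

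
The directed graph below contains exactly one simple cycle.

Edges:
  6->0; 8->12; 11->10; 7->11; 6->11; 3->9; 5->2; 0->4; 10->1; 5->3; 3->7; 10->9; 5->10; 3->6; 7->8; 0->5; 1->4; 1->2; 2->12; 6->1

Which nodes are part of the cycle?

DFS with gray/black marking from 0:
0 gray
  5 gray
    10 gray
      9 gray
      9 black
      1 gray
        2 gray
          12 gray
          12 black
        2 black
        4 gray
        4 black
      1 black
    10 black
    5→2: 2 black — skip
    3 gray
      6 gray
        6→0: 0 is gray → back edge
Back edge closes the cycle 0 → 5 → 3 → 6 → 0; its vertices are {0, 3, 5, 6}.

0, 3, 5, 6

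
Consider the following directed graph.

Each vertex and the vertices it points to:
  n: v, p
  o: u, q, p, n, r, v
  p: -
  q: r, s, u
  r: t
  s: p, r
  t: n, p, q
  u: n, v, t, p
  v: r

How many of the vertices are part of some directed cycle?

7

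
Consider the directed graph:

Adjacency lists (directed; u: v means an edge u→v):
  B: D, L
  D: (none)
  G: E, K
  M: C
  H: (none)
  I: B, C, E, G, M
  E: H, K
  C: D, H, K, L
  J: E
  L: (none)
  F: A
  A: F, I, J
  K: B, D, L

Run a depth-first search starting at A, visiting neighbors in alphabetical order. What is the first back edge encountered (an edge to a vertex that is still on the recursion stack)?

DFS from A (visiting neighbors in alphabetical order); mark gray on enter, black on exit:
A gray
  F gray
    F→A: A is gray → back edge
First back edge: F → A.

F->A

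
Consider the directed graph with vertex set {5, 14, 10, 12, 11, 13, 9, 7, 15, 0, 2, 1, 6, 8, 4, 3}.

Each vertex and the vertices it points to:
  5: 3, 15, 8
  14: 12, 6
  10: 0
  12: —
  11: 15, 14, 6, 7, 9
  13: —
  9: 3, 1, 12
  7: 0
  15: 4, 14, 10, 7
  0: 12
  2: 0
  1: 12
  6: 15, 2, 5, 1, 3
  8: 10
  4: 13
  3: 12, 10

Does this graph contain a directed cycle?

DFS with white/gray/black marking, starting from 6:
6 gray
  15 gray
    4 gray
      13 gray
      13 black
    4 black
    14 gray
      12 gray
      12 black
      14→6: 6 is gray → back edge
Back edge found, so a cycle exists: 6 → 15 → 14 → 6.

Yes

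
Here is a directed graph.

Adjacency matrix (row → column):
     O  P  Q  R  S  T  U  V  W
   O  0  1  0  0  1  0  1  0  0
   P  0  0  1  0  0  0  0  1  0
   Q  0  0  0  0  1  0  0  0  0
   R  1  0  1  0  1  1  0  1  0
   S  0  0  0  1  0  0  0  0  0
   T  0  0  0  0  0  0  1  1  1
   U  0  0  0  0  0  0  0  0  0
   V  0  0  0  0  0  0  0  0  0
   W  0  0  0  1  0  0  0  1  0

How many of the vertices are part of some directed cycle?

7

A vertex is on a directed cycle iff it belongs to a strongly connected component of size ≥ 2 (or has a self-loop).
The vertices on cycles are {O, P, Q, R, S, T, W} — 7 in total.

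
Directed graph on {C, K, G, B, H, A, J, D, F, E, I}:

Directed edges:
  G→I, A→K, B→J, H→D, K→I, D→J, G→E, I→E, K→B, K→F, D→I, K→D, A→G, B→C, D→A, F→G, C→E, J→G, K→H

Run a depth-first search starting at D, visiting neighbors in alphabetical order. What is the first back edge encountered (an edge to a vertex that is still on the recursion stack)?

K→D

DFS from D (visiting neighbors in alphabetical order); mark gray on enter, black on exit:
D gray
  A gray
    G gray
      E gray
      E black
      I gray
        I→E: E black — skip
      I black
    G black
    K gray
      B gray
        C gray
          C→E: E black — skip
        C black
        J gray
          J→G: G black — skip
        J black
      B black
      K→D: D is gray → back edge
First back edge: K → D.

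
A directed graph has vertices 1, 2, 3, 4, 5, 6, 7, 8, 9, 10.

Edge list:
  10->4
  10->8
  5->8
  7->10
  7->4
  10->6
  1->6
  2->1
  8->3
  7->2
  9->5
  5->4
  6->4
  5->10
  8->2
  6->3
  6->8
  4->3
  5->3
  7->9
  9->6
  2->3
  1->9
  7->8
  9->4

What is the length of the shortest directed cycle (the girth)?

For each vertex v, BFS finds the shortest path from v back to v.
The shortest such closed walk is 2 → 1 → 6 → 8 → 2, length 4.

4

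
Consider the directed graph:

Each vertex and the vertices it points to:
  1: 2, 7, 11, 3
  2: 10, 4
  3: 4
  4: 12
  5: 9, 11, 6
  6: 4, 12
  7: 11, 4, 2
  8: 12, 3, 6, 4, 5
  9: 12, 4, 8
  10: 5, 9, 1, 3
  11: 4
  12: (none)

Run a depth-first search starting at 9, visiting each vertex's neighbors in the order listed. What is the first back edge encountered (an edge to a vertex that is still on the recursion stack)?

DFS from 9 (visiting each vertex's neighbors in the order listed); mark gray on enter, black on exit:
9 gray
  12 gray
  12 black
  4 gray
    4→12: 12 black — skip
  4 black
  8 gray
    8→12: 12 black — skip
    3 gray
      3→4: 4 black — skip
    3 black
    6 gray
      6→4: 4 black — skip
      6→12: 12 black — skip
    6 black
    8→4: 4 black — skip
    5 gray
      5→9: 9 is gray → back edge
First back edge: 5 → 9.

5->9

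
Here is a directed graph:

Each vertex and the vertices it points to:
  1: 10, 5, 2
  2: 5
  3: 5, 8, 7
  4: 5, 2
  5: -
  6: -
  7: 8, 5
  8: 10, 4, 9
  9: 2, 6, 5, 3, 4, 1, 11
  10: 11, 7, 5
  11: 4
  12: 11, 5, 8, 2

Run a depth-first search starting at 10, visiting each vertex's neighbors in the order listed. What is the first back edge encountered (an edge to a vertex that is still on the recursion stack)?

DFS from 10 (visiting each vertex's neighbors in the order listed); mark gray on enter, black on exit:
10 gray
  11 gray
    4 gray
      5 gray
      5 black
      2 gray
        2→5: 5 black — skip
      2 black
    4 black
  11 black
  7 gray
    8 gray
      8→10: 10 is gray → back edge
First back edge: 8 → 10.

8→10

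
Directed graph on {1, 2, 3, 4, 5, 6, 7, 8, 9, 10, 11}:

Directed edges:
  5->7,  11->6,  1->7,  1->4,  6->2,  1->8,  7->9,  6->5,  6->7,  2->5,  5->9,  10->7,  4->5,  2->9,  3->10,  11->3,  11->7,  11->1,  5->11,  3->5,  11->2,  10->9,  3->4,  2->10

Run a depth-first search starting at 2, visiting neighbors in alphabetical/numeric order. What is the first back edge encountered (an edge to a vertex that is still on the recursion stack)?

4->5

DFS from 2 (visiting neighbors in alphabetical/numeric order); mark gray on enter, black on exit:
2 gray
  5 gray
    7 gray
      9 gray
      9 black
    7 black
    5→9: 9 black — skip
    11 gray
      1 gray
        4 gray
          4→5: 5 is gray → back edge
First back edge: 4 → 5.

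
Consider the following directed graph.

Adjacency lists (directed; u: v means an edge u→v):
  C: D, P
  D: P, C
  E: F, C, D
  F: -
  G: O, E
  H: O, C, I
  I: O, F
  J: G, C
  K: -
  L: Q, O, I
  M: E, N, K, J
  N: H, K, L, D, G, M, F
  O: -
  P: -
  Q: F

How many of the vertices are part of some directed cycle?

4

A vertex is on a directed cycle iff it belongs to a strongly connected component of size ≥ 2 (or has a self-loop).
The vertices on cycles are {C, D, M, N} — 4 in total.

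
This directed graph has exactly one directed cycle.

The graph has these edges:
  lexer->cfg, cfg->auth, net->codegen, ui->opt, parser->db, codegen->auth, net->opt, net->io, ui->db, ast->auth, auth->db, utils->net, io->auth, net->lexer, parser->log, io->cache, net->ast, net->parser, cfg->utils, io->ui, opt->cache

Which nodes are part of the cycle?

cfg, net, lexer, utils

DFS with gray/black marking from net:
net gray
  opt gray
    cache gray
    cache black
  opt black
  codegen gray
    auth gray
      db gray
      db black
    auth black
  codegen black
  ast gray
    ast→auth: auth black — skip
  ast black
  parser gray
    log gray
    log black
    parser→db: db black — skip
  parser black
  io gray
    io→auth: auth black — skip
    io→cache: cache black — skip
    ui gray
      ui→db: db black — skip
      ui→opt: opt black — skip
    ui black
  io black
  lexer gray
    cfg gray
      utils gray
        utils→net: net is gray → back edge
Back edge closes the cycle net → lexer → cfg → utils → net; its vertices are {cfg, net, lexer, utils}.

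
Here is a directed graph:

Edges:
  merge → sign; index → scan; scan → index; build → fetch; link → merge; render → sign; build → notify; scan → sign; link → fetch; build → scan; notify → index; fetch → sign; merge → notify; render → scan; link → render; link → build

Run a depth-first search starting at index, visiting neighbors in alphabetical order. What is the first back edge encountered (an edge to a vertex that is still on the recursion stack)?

scan->index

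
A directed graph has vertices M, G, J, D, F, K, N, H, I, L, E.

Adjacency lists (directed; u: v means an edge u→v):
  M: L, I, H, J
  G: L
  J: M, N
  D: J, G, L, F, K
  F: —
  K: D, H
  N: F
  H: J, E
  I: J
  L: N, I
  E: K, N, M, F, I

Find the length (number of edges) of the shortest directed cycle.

2

For each vertex v, BFS finds the shortest path from v back to v.
The shortest such closed walk is K → D → K, length 2.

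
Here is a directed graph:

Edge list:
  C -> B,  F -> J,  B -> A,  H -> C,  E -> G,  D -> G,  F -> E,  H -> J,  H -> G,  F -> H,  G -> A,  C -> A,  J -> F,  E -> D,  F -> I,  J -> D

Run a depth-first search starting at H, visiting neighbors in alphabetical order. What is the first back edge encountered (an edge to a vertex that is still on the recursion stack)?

F→H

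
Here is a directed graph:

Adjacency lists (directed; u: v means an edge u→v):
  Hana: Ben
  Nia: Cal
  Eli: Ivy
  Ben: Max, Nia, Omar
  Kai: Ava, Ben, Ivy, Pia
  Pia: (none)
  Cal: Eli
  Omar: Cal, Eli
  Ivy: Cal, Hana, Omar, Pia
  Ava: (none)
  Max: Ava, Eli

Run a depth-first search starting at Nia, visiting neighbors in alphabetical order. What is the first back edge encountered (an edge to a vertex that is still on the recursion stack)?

Ivy→Cal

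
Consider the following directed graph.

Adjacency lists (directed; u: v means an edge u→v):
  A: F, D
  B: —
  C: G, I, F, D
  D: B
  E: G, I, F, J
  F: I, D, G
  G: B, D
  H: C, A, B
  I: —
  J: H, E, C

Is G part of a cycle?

No

G lies on a cycle iff there is a path from G back to itself.
Exploring from G, it never reaches itself; equivalently, its strongly connected component is a singleton.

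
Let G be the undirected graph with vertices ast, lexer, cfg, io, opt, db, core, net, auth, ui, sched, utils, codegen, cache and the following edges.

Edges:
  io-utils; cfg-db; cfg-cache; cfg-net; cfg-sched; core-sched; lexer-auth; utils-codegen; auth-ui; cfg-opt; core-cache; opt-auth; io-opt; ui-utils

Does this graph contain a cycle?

DFS, tracking each vertex's parent; an edge to a visited non-parent vertex closes a cycle.
Start from db:
visit db (parent –)
  visit cfg (parent db)
    visit cache (parent cfg)
      cache–cfg: parent, skip
      visit core (parent cache)
        visit sched (parent core)
          sched–cfg: cfg visited and ≠ parent → cycle
Cycle: cfg – cache – core – sched – cfg.

Yes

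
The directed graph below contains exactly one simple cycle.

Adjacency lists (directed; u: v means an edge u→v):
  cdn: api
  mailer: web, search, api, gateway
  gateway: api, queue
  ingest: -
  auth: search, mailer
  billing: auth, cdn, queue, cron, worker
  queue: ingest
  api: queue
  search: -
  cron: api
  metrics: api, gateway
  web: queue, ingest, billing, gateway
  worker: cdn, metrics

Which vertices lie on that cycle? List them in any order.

web, auth, mailer, billing

DFS with gray/black marking from billing:
billing gray
  auth gray
    search gray
    search black
    mailer gray
      web gray
        queue gray
          ingest gray
          ingest black
        queue black
        web→ingest: ingest black — skip
        web→billing: billing is gray → back edge
Back edge closes the cycle billing → auth → mailer → web → billing; its vertices are {web, auth, mailer, billing}.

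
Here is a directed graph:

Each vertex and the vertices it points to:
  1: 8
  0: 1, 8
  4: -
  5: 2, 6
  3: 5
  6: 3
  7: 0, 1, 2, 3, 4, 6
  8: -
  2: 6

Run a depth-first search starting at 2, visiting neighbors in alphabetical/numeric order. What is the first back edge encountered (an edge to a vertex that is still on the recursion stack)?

DFS from 2 (visiting neighbors in alphabetical/numeric order); mark gray on enter, black on exit:
2 gray
  6 gray
    3 gray
      5 gray
        5→2: 2 is gray → back edge
First back edge: 5 → 2.

5->2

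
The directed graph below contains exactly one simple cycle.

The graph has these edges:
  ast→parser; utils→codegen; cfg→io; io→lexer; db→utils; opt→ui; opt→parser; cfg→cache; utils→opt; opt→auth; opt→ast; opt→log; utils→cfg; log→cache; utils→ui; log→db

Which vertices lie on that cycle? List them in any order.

db, log, opt, utils

DFS with gray/black marking from utils:
utils gray
  opt gray
    auth gray
    auth black
    log gray
      db gray
        db→utils: utils is gray → back edge
Back edge closes the cycle utils → opt → log → db → utils; its vertices are {db, log, opt, utils}.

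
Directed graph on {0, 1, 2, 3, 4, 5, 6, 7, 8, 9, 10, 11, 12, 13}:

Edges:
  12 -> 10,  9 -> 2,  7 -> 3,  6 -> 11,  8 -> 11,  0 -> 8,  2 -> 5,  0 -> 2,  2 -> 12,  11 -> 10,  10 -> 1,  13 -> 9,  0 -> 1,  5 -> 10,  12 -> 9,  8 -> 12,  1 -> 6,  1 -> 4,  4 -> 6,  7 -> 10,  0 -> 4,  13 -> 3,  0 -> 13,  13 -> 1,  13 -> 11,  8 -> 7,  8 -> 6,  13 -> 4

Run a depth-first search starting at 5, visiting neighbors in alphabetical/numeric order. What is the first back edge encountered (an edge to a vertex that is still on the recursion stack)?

DFS from 5 (visiting neighbors in alphabetical/numeric order); mark gray on enter, black on exit:
5 gray
  10 gray
    1 gray
      4 gray
        6 gray
          11 gray
            11→10: 10 is gray → back edge
First back edge: 11 → 10.

11->10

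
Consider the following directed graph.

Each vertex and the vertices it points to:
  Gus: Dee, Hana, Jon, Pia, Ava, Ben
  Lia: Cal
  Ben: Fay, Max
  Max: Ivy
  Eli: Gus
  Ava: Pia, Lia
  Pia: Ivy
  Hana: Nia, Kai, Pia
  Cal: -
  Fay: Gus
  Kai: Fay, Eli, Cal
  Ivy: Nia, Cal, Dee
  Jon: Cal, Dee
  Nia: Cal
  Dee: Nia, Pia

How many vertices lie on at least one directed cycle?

9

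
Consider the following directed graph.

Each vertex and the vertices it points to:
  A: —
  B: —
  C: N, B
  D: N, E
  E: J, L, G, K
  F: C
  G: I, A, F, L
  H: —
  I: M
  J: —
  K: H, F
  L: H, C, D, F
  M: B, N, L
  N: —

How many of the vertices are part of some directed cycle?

6

A vertex is on a directed cycle iff it belongs to a strongly connected component of size ≥ 2 (or has a self-loop).
The vertices on cycles are {D, E, G, I, L, M} — 6 in total.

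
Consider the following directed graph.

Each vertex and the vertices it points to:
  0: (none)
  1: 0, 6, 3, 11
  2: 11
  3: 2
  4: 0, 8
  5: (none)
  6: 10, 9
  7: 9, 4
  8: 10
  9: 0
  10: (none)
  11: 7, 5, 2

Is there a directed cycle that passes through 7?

7 lies on a cycle iff there is a path from 7 back to itself.
Exploring from 7, it never reaches itself; equivalently, its strongly connected component is a singleton.

No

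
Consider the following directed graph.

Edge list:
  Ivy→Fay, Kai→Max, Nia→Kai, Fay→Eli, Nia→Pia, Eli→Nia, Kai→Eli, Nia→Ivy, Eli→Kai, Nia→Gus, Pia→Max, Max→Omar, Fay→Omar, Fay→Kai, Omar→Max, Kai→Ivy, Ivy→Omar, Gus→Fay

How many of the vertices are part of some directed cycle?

A vertex is on a directed cycle iff it belongs to a strongly connected component of size ≥ 2 (or has a self-loop).
The vertices on cycles are {Eli, Fay, Gus, Ivy, Kai, Max, Nia, Omar} — 8 in total.

8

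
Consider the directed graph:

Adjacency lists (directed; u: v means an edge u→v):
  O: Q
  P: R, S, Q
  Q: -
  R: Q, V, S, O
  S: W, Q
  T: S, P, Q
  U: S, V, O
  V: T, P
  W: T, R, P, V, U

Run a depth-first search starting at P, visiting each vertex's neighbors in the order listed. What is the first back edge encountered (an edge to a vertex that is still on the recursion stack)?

W→T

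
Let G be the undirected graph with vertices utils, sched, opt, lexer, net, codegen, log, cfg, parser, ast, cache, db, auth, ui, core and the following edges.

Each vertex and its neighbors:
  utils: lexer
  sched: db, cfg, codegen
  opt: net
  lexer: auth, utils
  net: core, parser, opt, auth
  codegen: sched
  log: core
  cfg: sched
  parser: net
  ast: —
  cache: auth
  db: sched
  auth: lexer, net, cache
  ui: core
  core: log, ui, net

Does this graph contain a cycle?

No

DFS, tracking each vertex's parent; an edge to a visited non-parent vertex closes a cycle.
Start from db:
visit db (parent –)
  visit sched (parent db)
    sched–db: parent, skip
    visit cfg (parent sched)
      cfg–sched: parent, skip
    visit codegen (parent sched)
      codegen–sched: parent, skip
visit utils (parent –)
  visit lexer (parent utils)
    visit auth (parent lexer)
      auth–lexer: parent, skip
      visit net (parent auth)
        visit core (parent net)
          visit log (parent core)
            log–core: parent, skip
          visit ui (parent core)
            ui–core: parent, skip
          core–net: parent, skip
        visit parser (parent net)
          parser–net: parent, skip
        visit opt (parent net)
          opt–net: parent, skip
        net–auth: parent, skip
      visit cache (parent auth)
        cache–auth: parent, skip
    lexer–utils: parent, skip
visit ast (parent –)
No non-parent visited neighbor found — the graph is a forest.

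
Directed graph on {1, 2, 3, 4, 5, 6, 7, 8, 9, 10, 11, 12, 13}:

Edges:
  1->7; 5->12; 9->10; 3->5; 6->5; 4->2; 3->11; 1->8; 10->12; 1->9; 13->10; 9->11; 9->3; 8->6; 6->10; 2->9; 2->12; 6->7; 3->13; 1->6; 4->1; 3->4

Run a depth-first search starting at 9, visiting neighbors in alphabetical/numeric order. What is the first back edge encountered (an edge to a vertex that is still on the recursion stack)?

DFS from 9 (visiting neighbors in alphabetical/numeric order); mark gray on enter, black on exit:
9 gray
  3 gray
    4 gray
      1 gray
        6 gray
          5 gray
            12 gray
            12 black
          5 black
          7 gray
          7 black
          10 gray
            10→12: 12 black — skip
          10 black
        6 black
        1→7: 7 black — skip
        8 gray
          8→6: 6 black — skip
        8 black
        1→9: 9 is gray → back edge
First back edge: 1 → 9.

1->9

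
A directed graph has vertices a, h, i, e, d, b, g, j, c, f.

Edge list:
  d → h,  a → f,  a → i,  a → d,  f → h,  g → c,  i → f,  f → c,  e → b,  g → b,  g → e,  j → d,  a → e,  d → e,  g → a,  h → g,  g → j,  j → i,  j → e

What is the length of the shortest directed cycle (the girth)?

4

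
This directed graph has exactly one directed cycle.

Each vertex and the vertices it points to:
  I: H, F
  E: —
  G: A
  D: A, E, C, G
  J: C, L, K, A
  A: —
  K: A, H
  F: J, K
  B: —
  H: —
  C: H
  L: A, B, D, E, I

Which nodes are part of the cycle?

F, I, J, L

DFS with gray/black marking from L:
L gray
  A gray
  A black
  B gray
  B black
  D gray
    D→A: A black — skip
    E gray
    E black
    C gray
      H gray
      H black
    C black
    G gray
      G→A: A black — skip
    G black
  D black
  L→E: E black — skip
  I gray
    I→H: H black — skip
    F gray
      J gray
        J→C: C black — skip
        J→L: L is gray → back edge
Back edge closes the cycle L → I → F → J → L; its vertices are {F, I, J, L}.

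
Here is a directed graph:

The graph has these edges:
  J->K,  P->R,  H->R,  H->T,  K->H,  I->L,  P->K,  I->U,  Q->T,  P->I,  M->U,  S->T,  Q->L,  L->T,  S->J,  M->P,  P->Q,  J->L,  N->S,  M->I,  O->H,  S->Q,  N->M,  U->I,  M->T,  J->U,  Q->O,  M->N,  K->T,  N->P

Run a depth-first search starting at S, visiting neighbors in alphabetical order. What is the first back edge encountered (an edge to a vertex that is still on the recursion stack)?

DFS from S (visiting neighbors in alphabetical order); mark gray on enter, black on exit:
S gray
  J gray
    K gray
      H gray
        R gray
        R black
        T gray
        T black
      H black
      K→T: T black — skip
    K black
    L gray
      L→T: T black — skip
    L black
    U gray
      I gray
        I→L: L black — skip
        I→U: U is gray → back edge
First back edge: I → U.

I→U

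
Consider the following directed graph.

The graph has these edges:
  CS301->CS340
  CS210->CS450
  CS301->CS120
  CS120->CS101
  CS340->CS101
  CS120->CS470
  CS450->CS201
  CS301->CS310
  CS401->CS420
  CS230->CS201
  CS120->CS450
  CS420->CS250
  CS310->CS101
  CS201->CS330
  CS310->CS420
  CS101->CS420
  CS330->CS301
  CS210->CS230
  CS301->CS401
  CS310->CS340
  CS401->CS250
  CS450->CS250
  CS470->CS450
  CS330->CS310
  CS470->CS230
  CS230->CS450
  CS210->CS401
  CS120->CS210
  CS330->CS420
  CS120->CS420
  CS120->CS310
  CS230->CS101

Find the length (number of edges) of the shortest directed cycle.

5

For each vertex v, BFS finds the shortest path from v back to v.
The shortest such closed walk is CS120 → CS450 → CS201 → CS330 → CS301 → CS120, length 5.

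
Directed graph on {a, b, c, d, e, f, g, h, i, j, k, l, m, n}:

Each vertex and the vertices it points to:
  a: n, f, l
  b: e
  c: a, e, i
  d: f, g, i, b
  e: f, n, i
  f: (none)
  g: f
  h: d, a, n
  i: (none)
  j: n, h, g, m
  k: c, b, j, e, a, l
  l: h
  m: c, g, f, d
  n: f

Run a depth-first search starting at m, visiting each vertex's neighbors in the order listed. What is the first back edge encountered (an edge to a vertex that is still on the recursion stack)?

DFS from m (visiting each vertex's neighbors in the order listed); mark gray on enter, black on exit:
m gray
  c gray
    a gray
      n gray
        f gray
        f black
      n black
      a→f: f black — skip
      l gray
        h gray
          d gray
            d→f: f black — skip
            g gray
              g→f: f black — skip
            g black
            i gray
            i black
            b gray
              e gray
                e→f: f black — skip
                e→n: n black — skip
                e→i: i black — skip
              e black
            b black
          d black
          h→a: a is gray → back edge
First back edge: h → a.

h->a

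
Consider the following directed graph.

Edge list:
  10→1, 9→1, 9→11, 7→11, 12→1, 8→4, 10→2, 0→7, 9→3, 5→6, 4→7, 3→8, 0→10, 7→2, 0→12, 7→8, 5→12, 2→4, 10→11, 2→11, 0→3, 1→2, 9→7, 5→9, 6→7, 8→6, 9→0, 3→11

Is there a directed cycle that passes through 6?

6 is on a cycle iff 6 can reach itself via ≥1 edge.
6 → 7 → 8 → 6 — yes.

Yes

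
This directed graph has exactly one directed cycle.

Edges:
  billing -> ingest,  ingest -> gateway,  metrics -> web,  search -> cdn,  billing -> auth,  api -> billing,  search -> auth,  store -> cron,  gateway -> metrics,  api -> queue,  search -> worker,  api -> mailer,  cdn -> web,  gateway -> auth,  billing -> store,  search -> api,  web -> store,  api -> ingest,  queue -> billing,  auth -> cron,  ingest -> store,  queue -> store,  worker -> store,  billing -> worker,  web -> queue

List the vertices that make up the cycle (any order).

web, queue, ingest, billing, gateway, metrics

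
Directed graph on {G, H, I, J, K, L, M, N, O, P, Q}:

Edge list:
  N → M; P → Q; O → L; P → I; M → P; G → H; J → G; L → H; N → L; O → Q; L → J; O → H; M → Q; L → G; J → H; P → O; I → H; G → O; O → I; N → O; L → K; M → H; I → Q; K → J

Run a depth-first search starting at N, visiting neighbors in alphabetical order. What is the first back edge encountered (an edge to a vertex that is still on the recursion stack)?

O->L

DFS from N (visiting neighbors in alphabetical order); mark gray on enter, black on exit:
N gray
  L gray
    G gray
      H gray
      H black
      O gray
        O→H: H black — skip
        I gray
          I→H: H black — skip
          Q gray
          Q black
        I black
        O→L: L is gray → back edge
First back edge: O → L.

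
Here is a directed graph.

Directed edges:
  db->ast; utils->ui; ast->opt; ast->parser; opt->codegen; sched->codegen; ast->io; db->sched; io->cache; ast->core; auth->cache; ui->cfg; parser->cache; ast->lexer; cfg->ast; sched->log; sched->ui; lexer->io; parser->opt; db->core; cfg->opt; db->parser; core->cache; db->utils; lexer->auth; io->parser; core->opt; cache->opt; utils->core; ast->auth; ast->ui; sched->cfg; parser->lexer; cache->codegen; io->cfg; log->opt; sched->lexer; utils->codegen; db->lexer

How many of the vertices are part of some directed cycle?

6

A vertex is on a directed cycle iff it belongs to a strongly connected component of size ≥ 2 (or has a self-loop).
The vertices on cycles are {io, ui, ast, cfg, lexer, parser} — 6 in total.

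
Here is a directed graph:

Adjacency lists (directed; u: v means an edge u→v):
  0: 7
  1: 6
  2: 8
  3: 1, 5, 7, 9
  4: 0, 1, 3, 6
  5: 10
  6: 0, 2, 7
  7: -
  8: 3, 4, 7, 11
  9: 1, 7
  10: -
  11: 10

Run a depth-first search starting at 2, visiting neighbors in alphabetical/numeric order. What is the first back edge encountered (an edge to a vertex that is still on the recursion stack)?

DFS from 2 (visiting neighbors in alphabetical/numeric order); mark gray on enter, black on exit:
2 gray
  8 gray
    3 gray
      1 gray
        6 gray
          0 gray
            7 gray
            7 black
          0 black
          6→2: 2 is gray → back edge
First back edge: 6 → 2.

6→2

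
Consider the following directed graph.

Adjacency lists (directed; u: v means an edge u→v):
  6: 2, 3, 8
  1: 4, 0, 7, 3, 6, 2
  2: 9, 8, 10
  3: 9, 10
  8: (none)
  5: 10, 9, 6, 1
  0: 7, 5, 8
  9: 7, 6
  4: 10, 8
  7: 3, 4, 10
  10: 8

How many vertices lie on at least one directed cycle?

8

A vertex is on a directed cycle iff it belongs to a strongly connected component of size ≥ 2 (or has a self-loop).
The vertices on cycles are {0, 1, 2, 3, 5, 6, 7, 9} — 8 in total.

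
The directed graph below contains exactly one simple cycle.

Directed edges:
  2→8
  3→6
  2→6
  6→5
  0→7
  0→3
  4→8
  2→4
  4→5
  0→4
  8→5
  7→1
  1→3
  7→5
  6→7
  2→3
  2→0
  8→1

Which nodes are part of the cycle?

DFS with gray/black marking from 3:
3 gray
  6 gray
    5 gray
    5 black
    7 gray
      7→5: 5 black — skip
      1 gray
        1→3: 3 is gray → back edge
Back edge closes the cycle 3 → 6 → 7 → 1 → 3; its vertices are {1, 3, 6, 7}.

1, 3, 6, 7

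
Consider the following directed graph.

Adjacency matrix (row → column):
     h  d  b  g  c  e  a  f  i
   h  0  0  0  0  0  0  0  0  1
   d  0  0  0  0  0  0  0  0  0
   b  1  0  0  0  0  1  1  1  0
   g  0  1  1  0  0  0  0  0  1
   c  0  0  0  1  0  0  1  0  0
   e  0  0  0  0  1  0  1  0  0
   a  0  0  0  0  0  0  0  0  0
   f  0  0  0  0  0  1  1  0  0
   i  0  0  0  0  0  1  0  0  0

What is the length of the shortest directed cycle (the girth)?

4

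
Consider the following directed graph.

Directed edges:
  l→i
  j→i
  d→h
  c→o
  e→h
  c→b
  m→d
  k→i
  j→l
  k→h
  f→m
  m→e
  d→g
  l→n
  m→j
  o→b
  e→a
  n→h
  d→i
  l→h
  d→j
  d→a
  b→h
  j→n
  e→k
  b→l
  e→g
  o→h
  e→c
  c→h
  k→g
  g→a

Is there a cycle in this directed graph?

No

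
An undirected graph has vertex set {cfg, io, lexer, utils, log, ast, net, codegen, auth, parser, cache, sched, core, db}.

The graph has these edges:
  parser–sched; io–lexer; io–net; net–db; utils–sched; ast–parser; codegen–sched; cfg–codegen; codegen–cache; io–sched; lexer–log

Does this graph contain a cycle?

No

DFS, tracking each vertex's parent; an edge to a visited non-parent vertex closes a cycle.
Start from core:
visit core (parent –)
visit cfg (parent –)
  visit codegen (parent cfg)
    visit cache (parent codegen)
      cache–codegen: parent, skip
    visit sched (parent codegen)
      visit parser (parent sched)
        parser–sched: parent, skip
        visit ast (parent parser)
          ast–parser: parent, skip
      visit utils (parent sched)
        utils–sched: parent, skip
      sched–codegen: parent, skip
      visit io (parent sched)
        io–sched: parent, skip
        visit net (parent io)
          net–io: parent, skip
          visit db (parent net)
            db–net: parent, skip
        visit lexer (parent io)
          visit log (parent lexer)
            log–lexer: parent, skip
          lexer–io: parent, skip
    codegen–cfg: parent, skip
visit auth (parent –)
No non-parent visited neighbor found — the graph is a forest.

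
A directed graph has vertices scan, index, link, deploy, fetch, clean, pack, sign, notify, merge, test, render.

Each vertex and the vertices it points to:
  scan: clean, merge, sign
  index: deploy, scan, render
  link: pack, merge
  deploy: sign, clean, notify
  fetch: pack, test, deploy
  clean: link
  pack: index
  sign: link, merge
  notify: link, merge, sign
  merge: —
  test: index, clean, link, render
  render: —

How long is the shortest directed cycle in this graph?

5

For each vertex v, BFS finds the shortest path from v back to v.
The shortest such closed walk is pack → index → scan → sign → link → pack, length 5.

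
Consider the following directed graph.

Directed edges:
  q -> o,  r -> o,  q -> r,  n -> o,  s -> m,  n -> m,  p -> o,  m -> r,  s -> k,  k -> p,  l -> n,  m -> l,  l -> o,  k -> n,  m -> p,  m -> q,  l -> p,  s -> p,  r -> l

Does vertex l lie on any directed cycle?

Yes

l is on a cycle iff l can reach itself via ≥1 edge.
l → n → m → l — yes.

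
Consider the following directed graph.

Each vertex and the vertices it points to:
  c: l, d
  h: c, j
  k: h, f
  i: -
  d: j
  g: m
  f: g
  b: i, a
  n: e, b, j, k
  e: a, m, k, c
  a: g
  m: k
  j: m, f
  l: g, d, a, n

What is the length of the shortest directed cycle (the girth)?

4

For each vertex v, BFS finds the shortest path from v back to v.
The shortest such closed walk is h → j → m → k → h, length 4.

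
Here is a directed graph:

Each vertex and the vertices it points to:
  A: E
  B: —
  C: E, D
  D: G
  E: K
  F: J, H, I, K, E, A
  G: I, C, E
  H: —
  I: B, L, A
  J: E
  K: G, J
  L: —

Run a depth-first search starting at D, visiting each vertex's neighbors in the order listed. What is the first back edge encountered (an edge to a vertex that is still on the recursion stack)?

K->G

DFS from D (visiting each vertex's neighbors in the order listed); mark gray on enter, black on exit:
D gray
  G gray
    I gray
      B gray
      B black
      L gray
      L black
      A gray
        E gray
          K gray
            K→G: G is gray → back edge
First back edge: K → G.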